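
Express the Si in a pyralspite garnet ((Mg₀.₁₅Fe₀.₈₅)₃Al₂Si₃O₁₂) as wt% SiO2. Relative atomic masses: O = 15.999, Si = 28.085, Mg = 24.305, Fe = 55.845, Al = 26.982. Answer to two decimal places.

37.28 wt%

Molar mass of (Mg₀.₁₅Fe₀.₈₅)₃Al₂Si₃O₁₂ = 0.45×24.305 + 2.55×55.845 + 2×26.982 + 3×28.085 + 12×15.999 = 483.549 g/mol.
Each formula unit contains 3 Si, equivalent to 3/1 = 3.0000 mol SiO2.
M(SiO2) = 1×28.085 + 2×15.999 = 60.083 g/mol.
Mass of SiO2 per formula unit = 3.0000 × 60.083 = 180.249 g.
SiO2 wt% = 180.249 / 483.549 × 100 = 37.28%.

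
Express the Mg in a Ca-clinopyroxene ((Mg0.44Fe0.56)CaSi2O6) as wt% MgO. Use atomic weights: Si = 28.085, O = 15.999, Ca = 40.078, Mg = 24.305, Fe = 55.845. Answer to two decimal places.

7.57 wt%

M((Mg0.44Fe0.56)CaSi2O6) = 234.209 g/mol; M(MgO) = 40.304 g/mol.
Moles MgO per formula unit = 0.44 Mg ÷ 1 = 0.4400.
MgO fraction = (0.4400 × 40.304) / 234.209 = 17.734/234.209 = 0.0757.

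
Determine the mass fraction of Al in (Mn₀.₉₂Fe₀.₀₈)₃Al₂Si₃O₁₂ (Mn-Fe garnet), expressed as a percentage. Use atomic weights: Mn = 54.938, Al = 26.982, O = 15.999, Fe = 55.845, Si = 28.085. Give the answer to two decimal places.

10.90 wt%

M((Mn₀.₉₂Fe₀.₀₈)₃Al₂Si₃O₁₂) = 495.239 g/mol.
Al contributes 2 × 26.982 = 53.964 g per mole.
53.964/495.239 = 0.1090 → 10.90%.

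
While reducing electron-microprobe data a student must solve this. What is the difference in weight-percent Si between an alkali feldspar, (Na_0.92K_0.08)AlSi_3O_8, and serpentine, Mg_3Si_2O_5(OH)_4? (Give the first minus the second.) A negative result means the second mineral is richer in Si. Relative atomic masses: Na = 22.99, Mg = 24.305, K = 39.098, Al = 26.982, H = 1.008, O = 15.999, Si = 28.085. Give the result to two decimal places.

11.70 percentage points

M((Na_0.92K_0.08)AlSi_3O_8) = 263.508 g/mol, so wt% Si = 84.255/263.508 × 100 = 31.97%.
M(Mg_3Si_2O_5(OH)_4) = 277.108 g/mol, so wt% Si = 56.170/277.108 × 100 = 20.27%.
31.97 − 20.27 = 11.70 pp.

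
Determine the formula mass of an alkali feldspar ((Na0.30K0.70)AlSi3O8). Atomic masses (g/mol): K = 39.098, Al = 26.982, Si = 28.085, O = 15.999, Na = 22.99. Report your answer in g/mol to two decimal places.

The formula mass is the sum 0.30×22.99 + 0.70×39.098 + 1×26.982 + 3×28.085 + 8×15.999.

273.49 g/mol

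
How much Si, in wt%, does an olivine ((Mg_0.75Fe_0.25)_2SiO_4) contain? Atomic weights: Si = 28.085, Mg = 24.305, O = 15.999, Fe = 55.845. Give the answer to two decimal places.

17.95 wt%

Molar mass of (Mg_0.75Fe_0.25)_2SiO_4: 1.50·24.305 + 0.50·55.845 + 1·28.085 + 4·15.999 = 156.461 g/mol.
Mass of Si per formula unit: 1 × 28.085 = 28.085 g.
Weight fraction Si = 28.085 / 156.461 = 0.1795.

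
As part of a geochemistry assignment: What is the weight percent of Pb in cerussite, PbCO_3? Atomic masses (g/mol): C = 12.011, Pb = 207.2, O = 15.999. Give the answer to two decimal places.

Molar mass of PbCO_3: 1·207.2 + 1·12.011 + 3·15.999 = 267.208 g/mol.
Mass of Pb per formula unit: 1 × 207.2 = 207.200 g.
Weight fraction Pb = 207.200 / 267.208 = 0.7754.

77.54 wt%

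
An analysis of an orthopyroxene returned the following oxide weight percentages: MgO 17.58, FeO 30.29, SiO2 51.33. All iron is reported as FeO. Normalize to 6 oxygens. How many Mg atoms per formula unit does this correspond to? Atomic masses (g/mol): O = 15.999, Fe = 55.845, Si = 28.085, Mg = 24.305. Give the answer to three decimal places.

1.020 Mg apfu

17.58 wt% MgO ÷ 40.304 g/mol = 0.43618 mol, giving 0.43618 Mg and 0.43618 O.
30.29 wt% FeO ÷ 71.844 g/mol = 0.42161 mol, giving 0.42161 Fe and 0.42161 O.
51.33 wt% SiO2 ÷ 60.083 g/mol = 0.85432 mol, giving 0.85432 Si and 1.70864 O.
Oxygen sums to 2.56643; scaling by 6/2.56643 = 2.33788 puts the formula on 6 O.
Mg: 0.43618 × 2.33788 = 1.020 atoms per formula unit.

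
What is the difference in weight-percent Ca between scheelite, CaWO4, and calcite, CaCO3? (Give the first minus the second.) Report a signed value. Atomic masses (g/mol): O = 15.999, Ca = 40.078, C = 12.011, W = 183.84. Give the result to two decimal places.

First mineral: 40.078 g Ca in 287.914 g formula = 13.92 wt% Ca.
Second mineral: 40.078 g Ca in 100.086 g formula = 40.04 wt% Ca.
13.92% − 40.04% gives a difference of -26.12 percentage points.

-26.12 percentage points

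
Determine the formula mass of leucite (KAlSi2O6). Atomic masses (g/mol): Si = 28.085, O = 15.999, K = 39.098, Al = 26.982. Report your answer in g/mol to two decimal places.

218.24 g/mol

K: 1 × 39.098 = 39.0980
Al: 1 × 26.982 = 26.9820
Si: 2 × 28.085 = 56.1700
O: 6 × 15.999 = 95.9940
Summing the contributions gives the formula mass.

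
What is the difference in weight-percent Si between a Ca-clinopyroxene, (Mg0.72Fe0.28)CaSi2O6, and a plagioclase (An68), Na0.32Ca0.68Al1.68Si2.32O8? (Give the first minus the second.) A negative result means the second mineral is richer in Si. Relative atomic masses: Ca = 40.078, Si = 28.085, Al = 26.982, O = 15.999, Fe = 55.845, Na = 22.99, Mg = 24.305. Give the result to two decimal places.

1.06 percentage points

M((Mg0.72Fe0.28)CaSi2O6) = 225.378 g/mol, so wt% Si = 56.170/225.378 × 100 = 24.92%.
M(Na0.32Ca0.68Al1.68Si2.32O8) = 273.089 g/mol, so wt% Si = 65.157/273.089 × 100 = 23.86%.
24.92 − 23.86 = 1.06 pp.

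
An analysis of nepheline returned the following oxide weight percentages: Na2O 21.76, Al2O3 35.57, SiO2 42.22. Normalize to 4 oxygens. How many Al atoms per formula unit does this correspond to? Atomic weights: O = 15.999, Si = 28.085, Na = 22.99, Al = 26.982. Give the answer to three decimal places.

Na2O (M=61.979): mol = 0.35109; Na = 0.70218, O = 0.35109.
Al2O3 (M=101.961): mol = 0.34886; Al = 0.69772, O = 1.04658.
SiO2 (M=60.083): mol = 0.70269; Si = 0.70269, O = 1.40538.
ΣO = 2.80305; factor = 4/ΣO = 1.42702.
Al apfu = 0.69772 × 1.42702 = 0.996.

0.996 Al apfu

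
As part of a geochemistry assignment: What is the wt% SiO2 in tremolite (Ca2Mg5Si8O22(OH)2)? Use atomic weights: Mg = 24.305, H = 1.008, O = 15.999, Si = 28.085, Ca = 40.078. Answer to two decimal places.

59.17 wt%

Molar mass of Ca2Mg5Si8O22(OH)2 = 2×40.078 + 5×24.305 + 8×28.085 + 24×15.999 + 2×1.008 = 812.353 g/mol.
Each formula unit contains 8 Si, equivalent to 8/1 = 8.0000 mol SiO2.
M(SiO2) = 1×28.085 + 2×15.999 = 60.083 g/mol.
Mass of SiO2 per formula unit = 8.0000 × 60.083 = 480.664 g.
SiO2 wt% = 480.664 / 812.353 × 100 = 59.17%.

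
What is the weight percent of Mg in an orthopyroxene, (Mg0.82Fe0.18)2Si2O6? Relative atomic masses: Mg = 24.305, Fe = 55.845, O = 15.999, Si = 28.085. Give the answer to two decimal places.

18.79 mass %

Formula mass = 1.64×24.305 + 0.36×55.845 + 2×28.085 + 6×15.999 = 212.128 g/mol, of which 39.860 g is Mg.
So Mg makes up 39.860/212.128 = 0.1879 of the mass, i.e. 18.79%.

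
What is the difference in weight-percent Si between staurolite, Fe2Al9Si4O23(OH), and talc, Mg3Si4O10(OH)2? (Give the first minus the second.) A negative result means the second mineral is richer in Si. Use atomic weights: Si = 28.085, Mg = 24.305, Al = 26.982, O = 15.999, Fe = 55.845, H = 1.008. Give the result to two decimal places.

Si in Fe2Al9Si4O23(OH): molar mass 851.852 g/mol; 4×28.085 = 112.340 g → 13.19 wt%.
Si in Mg3Si4O10(OH)2: molar mass 379.259 g/mol; 4×28.085 = 112.340 g → 29.62 wt%.
Difference = 13.19 − 29.62 = -16.43 percentage points.

-16.43 percentage points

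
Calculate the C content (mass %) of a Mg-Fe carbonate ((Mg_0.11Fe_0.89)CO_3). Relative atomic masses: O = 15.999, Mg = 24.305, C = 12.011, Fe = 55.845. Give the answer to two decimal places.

M((Mg_0.11Fe_0.89)CO_3) = 112.384 g/mol.
C contributes 1 × 12.011 = 12.011 g per mole.
12.011/112.384 = 0.1069 → 10.69%.

10.69 mass %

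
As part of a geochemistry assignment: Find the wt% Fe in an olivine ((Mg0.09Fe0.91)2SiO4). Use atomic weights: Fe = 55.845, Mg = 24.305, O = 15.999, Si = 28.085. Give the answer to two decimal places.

Formula mass = 0.18×24.305 + 1.82×55.845 + 1×28.085 + 4×15.999 = 198.094 g/mol, of which 101.638 g is Fe.
So Fe makes up 101.638/198.094 = 0.5131 of the mass, i.e. 51.31%.

51.31 weight percent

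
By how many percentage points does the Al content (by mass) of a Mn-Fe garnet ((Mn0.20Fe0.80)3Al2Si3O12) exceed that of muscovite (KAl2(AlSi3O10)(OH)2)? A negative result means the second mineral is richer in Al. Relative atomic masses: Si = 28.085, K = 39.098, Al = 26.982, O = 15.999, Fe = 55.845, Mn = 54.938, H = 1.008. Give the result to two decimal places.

-9.47 percentage points

First mineral: 53.964 g Al in 497.198 g formula = 10.85 wt% Al.
Second mineral: 80.946 g Al in 398.303 g formula = 20.32 wt% Al.
10.85% − 20.32% gives a difference of -9.47 percentage points.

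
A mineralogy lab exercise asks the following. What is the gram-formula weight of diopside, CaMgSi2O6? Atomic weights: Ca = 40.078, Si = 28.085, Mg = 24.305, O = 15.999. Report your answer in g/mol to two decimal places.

216.55 g/mol

Ca: 1 × 40.078 = 40.0780
Mg: 1 × 24.305 = 24.3050
Si: 2 × 28.085 = 56.1700
O: 6 × 15.999 = 95.9940
Summing the contributions gives the formula mass.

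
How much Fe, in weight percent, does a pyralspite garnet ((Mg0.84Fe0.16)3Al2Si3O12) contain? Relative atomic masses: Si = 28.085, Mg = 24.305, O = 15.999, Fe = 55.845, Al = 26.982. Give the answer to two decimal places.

6.41 weight percent

Molar mass of (Mg0.84Fe0.16)3Al2Si3O12: 2.52×24.305 + 0.48×55.845 + 2×26.982 + 3×28.085 + 12×15.999 = 418.261 g/mol.
Mass of Fe per formula unit: 0.48 × 55.845 = 26.806 g.
Weight fraction Fe = 26.806 / 418.261 = 0.0641.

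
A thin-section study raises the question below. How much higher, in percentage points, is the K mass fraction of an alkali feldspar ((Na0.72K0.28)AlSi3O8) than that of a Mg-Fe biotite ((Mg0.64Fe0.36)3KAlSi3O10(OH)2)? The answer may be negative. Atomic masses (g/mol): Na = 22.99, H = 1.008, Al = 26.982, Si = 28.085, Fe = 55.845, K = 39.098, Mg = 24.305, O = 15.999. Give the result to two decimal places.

M((Na0.72K0.28)AlSi3O8) = 266.729 g/mol, so wt% K = 10.947/266.729 × 100 = 4.10%.
M((Mg0.64Fe0.36)3KAlSi3O10(OH)2) = 451.317 g/mol, so wt% K = 39.098/451.317 × 100 = 8.66%.
4.10 − 8.66 = -4.56 pp.

-4.56 percentage points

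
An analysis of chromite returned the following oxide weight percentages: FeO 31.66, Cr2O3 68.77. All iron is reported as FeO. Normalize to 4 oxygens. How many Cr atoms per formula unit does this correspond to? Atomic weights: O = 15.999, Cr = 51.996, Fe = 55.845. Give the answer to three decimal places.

31.66 wt% FeO ÷ 71.844 g/mol = 0.44068 mol, giving 0.44068 Fe and 0.44068 O.
68.77 wt% Cr2O3 ÷ 151.989 g/mol = 0.45247 mol, giving 0.90494 Cr and 1.35741 O.
Oxygen sums to 1.79809; scaling by 4/1.79809 = 2.22458 puts the formula on 4 O.
Cr: 0.90494 × 2.22458 = 2.013 atoms per formula unit.

2.013 Cr apfu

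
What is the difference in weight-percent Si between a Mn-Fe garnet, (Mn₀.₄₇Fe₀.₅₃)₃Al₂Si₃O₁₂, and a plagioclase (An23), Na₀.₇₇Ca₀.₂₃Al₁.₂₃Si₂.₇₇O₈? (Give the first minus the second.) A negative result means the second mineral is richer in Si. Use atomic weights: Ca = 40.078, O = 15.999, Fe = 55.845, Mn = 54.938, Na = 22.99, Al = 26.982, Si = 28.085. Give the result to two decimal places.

-12.29 percentage points

Si in (Mn₀.₄₇Fe₀.₅₃)₃Al₂Si₃O₁₂: molar mass 496.463 g/mol; 3×28.085 = 84.255 g → 16.97 wt%.
Si in Na₀.₇₇Ca₀.₂₃Al₁.₂₃Si₂.₇₇O₈: molar mass 265.896 g/mol; 2.77×28.085 = 77.795 g → 29.26 wt%.
Difference = 16.97 − 29.26 = -12.29 percentage points.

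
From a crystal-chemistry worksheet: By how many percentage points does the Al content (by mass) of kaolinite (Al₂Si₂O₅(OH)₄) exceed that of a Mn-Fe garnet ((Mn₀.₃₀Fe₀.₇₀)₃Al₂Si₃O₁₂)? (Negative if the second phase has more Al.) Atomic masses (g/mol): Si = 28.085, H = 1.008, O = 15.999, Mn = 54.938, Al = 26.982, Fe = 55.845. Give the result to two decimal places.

10.04 percentage points

First mineral: 53.964 g Al in 258.157 g formula = 20.90 wt% Al.
Second mineral: 53.964 g Al in 496.926 g formula = 10.86 wt% Al.
20.90% − 10.86% gives a difference of 10.04 percentage points.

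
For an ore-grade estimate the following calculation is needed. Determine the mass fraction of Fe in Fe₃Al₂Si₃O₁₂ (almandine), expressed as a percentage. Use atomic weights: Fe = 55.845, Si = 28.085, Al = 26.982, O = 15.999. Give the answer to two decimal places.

M(Fe₃Al₂Si₃O₁₂) = 497.742 g/mol.
Fe contributes 3 × 55.845 = 167.535 g per mole.
167.535/497.742 = 0.3366 → 33.66%.

33.66 mass %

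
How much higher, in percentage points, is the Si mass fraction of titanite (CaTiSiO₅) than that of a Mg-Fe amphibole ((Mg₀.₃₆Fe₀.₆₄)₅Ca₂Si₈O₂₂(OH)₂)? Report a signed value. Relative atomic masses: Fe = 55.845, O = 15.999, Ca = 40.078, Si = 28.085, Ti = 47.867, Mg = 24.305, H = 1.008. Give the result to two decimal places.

-10.27 percentage points

Si in CaTiSiO₅: molar mass 196.025 g/mol; 1×28.085 = 28.085 g → 14.33 wt%.
Si in (Mg₀.₃₆Fe₀.₆₄)₅Ca₂Si₈O₂₂(OH)₂: molar mass 913.281 g/mol; 8×28.085 = 224.680 g → 24.60 wt%.
Difference = 14.33 − 24.60 = -10.27 percentage points.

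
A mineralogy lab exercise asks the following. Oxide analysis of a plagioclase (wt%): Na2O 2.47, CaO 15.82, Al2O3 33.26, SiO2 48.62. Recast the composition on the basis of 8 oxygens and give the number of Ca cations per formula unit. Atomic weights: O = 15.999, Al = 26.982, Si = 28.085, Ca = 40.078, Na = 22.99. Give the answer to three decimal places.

2.47 wt% Na2O ÷ 61.979 g/mol = 0.03985 mol, giving 0.07970 Na and 0.03985 O.
15.82 wt% CaO ÷ 56.077 g/mol = 0.28211 mol, giving 0.28211 Ca and 0.28211 O.
33.26 wt% Al2O3 ÷ 101.961 g/mol = 0.32620 mol, giving 0.65240 Al and 0.97860 O.
48.62 wt% SiO2 ÷ 60.083 g/mol = 0.80921 mol, giving 0.80921 Si and 1.61842 O.
Oxygen sums to 2.91898; scaling by 8/2.91898 = 2.74068 puts the formula on 8 O.
Ca: 0.28211 × 2.74068 = 0.773 atoms per formula unit.

0.773 Ca apfu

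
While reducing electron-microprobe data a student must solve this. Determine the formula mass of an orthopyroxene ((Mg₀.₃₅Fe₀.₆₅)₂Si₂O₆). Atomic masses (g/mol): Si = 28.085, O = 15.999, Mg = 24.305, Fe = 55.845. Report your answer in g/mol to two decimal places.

The formula mass is the sum 0.70*24.305 + 1.30*55.845 + 2*28.085 + 6*15.999.

241.78 g/mol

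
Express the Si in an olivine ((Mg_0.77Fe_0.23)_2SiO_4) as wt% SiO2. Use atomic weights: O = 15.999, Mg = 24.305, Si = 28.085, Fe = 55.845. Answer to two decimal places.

M((Mg_0.77Fe_0.23)_2SiO_4) = 155.199 g/mol; M(SiO2) = 60.083 g/mol.
Moles SiO2 per formula unit = 1 Si ÷ 1 = 1.0000.
SiO2 fraction = (1.0000 × 60.083) / 155.199 = 60.083/155.199 = 0.3871.

38.71 wt%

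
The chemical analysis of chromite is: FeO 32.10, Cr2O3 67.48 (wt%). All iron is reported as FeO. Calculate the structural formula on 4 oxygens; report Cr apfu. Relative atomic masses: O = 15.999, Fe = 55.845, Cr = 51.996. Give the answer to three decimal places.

1.997 Cr apfu

32.10 wt% FeO ÷ 71.844 g/mol = 0.44680 mol, giving 0.44680 Fe and 0.44680 O.
67.48 wt% Cr2O3 ÷ 151.989 g/mol = 0.44398 mol, giving 0.88796 Cr and 1.33194 O.
Oxygen sums to 1.77874; scaling by 4/1.77874 = 2.24878 puts the formula on 4 O.
Cr: 0.88796 × 2.24878 = 1.997 atoms per formula unit.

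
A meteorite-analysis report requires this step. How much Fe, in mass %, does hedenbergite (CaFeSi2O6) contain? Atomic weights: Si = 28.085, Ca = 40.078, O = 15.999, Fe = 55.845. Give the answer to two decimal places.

M(CaFeSi2O6) = 248.087 g/mol.
Fe contributes 1 × 55.845 = 55.845 g per mole.
55.845/248.087 = 0.2251 → 22.51%.

22.51 mass %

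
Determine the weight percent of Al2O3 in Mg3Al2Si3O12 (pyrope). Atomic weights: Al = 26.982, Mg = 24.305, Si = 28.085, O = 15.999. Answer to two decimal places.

Molar mass of Mg3Al2Si3O12 = 3*24.305 + 2*26.982 + 3*28.085 + 12*15.999 = 403.122 g/mol.
Each formula unit contains 2 Al, equivalent to 2/2 = 1.0000 mol Al2O3.
M(Al2O3) = 2×26.982 + 3×15.999 = 101.961 g/mol.
Mass of Al2O3 per formula unit = 1.0000 × 101.961 = 101.961 g.
Al2O3 wt% = 101.961 / 403.122 × 100 = 25.29%.

25.29 wt%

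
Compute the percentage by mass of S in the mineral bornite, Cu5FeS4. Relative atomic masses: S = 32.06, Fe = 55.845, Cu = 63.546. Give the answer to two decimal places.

25.56 weight percent

Formula mass = 5*63.546 + 1*55.845 + 4*32.06 = 501.815 g/mol, of which 128.240 g is S.
So S makes up 128.240/501.815 = 0.2556 of the mass, i.e. 25.56%.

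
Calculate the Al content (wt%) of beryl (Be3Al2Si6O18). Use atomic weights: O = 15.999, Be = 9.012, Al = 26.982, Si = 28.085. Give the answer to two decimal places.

10.04 wt%

Formula mass = 3*9.012 + 2*26.982 + 6*28.085 + 18*15.999 = 537.492 g/mol, of which 53.964 g is Al.
So Al makes up 53.964/537.492 = 0.1004 of the mass, i.e. 10.04%.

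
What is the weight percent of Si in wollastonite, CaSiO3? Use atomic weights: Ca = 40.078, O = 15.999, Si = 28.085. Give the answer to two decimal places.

Formula mass = 1*40.078 + 1*28.085 + 3*15.999 = 116.160 g/mol, of which 28.085 g is Si.
So Si makes up 28.085/116.160 = 0.2418 of the mass, i.e. 24.18%.

24.18 weight percent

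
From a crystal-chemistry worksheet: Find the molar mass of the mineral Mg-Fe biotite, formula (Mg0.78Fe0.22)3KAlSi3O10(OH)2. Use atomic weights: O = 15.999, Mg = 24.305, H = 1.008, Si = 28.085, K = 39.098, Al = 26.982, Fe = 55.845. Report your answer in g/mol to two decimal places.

Mg: 2.34 × 24.305 = 56.8737
Fe: 0.66 × 55.845 = 36.8577
K: 1 × 39.098 = 39.0980
Al: 1 × 26.982 = 26.9820
Si: 3 × 28.085 = 84.2550
O: 12 × 15.999 = 191.9880
H: 2 × 1.008 = 2.0160
Summing the contributions gives the formula mass.

438.07 g/mol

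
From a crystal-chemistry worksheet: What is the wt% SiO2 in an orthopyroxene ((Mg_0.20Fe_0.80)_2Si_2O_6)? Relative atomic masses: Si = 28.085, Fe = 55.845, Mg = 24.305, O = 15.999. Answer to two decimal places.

47.83 wt%

Formula mass = 251.238 g/mol.
2 Si → 2.0000 mol SiO2 per formula unit; M(SiO2) = 60.083, so SiO2 mass = 120.166 g.
120.166/251.238 × 100 = 47.83 wt%.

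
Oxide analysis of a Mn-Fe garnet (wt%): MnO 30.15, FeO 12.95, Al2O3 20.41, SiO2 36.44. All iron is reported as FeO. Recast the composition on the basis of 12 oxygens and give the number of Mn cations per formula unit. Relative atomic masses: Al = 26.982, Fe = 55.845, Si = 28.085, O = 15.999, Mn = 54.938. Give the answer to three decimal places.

2.109 Mn apfu

30.15 wt% MnO ÷ 70.937 g/mol = 0.42503 mol, giving 0.42503 Mn and 0.42503 O.
12.95 wt% FeO ÷ 71.844 g/mol = 0.18025 mol, giving 0.18025 Fe and 0.18025 O.
20.41 wt% Al2O3 ÷ 101.961 g/mol = 0.20017 mol, giving 0.40034 Al and 0.60051 O.
36.44 wt% SiO2 ÷ 60.083 g/mol = 0.60649 mol, giving 0.60649 Si and 1.21298 O.
Oxygen sums to 2.41877; scaling by 12/2.41877 = 4.96120 puts the formula on 12 O.
Mn: 0.42503 × 4.96120 = 2.109 atoms per formula unit.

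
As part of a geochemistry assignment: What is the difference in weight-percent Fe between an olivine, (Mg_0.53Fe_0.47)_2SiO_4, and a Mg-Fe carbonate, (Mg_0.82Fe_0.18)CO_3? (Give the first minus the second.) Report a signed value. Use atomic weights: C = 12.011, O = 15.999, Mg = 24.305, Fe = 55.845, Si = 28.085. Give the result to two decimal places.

Fe in (Mg_0.53Fe_0.47)_2SiO_4: molar mass 170.339 g/mol; 0.94×55.845 = 52.494 g → 30.82 wt%.
Fe in (Mg_0.82Fe_0.18)CO_3: molar mass 89.990 g/mol; 0.18×55.845 = 10.052 g → 11.17 wt%.
Difference = 30.82 − 11.17 = 19.65 percentage points.

19.65 percentage points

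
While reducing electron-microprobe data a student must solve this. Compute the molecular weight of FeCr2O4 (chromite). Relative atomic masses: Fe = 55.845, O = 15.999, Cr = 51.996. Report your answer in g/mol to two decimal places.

The formula mass is the sum 1×55.845 + 2×51.996 + 4×15.999.

223.83 g/mol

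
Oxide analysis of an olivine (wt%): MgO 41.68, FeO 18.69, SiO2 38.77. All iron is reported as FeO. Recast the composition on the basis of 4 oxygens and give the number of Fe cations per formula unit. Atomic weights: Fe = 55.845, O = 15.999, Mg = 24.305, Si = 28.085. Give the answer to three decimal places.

0.403 Fe apfu

MgO (M=40.304): mol = 1.03414; Mg = 1.03414, O = 1.03414.
FeO (M=71.844): mol = 0.26015; Fe = 0.26015, O = 0.26015.
SiO2 (M=60.083): mol = 0.64527; Si = 0.64527, O = 1.29054.
ΣO = 2.58483; factor = 4/ΣO = 1.54749.
Fe apfu = 0.26015 × 1.54749 = 0.403.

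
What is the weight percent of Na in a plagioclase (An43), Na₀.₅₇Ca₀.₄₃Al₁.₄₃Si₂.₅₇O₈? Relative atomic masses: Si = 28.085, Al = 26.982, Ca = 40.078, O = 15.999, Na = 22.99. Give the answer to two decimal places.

Formula mass = 0.57×22.99 + 0.43×40.078 + 1.43×26.982 + 2.57×28.085 + 8×15.999 = 269.093 g/mol, of which 13.104 g is Na.
So Na makes up 13.104/269.093 = 0.0487 of the mass, i.e. 4.87%.

4.87 wt%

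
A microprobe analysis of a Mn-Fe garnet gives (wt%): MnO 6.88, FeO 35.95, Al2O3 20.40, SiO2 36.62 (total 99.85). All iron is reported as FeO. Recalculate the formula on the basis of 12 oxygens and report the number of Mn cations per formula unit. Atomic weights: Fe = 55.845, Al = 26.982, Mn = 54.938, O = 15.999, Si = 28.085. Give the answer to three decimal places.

0.482 Mn apfu

MnO (M=70.937): mol = 0.09699; Mn = 0.09699, O = 0.09699.
FeO (M=71.844): mol = 0.50039; Fe = 0.50039, O = 0.50039.
Al2O3 (M=101.961): mol = 0.20008; Al = 0.40016, O = 0.60024.
SiO2 (M=60.083): mol = 0.60949; Si = 0.60949, O = 1.21898.
ΣO = 2.41660; factor = 12/ΣO = 4.96565.
Mn apfu = 0.09699 × 4.96565 = 0.482.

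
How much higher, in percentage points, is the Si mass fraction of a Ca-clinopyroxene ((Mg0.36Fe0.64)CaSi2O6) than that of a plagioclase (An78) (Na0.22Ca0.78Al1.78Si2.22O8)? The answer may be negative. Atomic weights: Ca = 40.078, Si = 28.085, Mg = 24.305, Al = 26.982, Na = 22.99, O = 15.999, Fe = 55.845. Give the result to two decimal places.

1.03 percentage points

First mineral: 56.170 g Si in 236.733 g formula = 23.73 wt% Si.
Second mineral: 62.349 g Si in 274.687 g formula = 22.70 wt% Si.
23.73% − 22.70% gives a difference of 1.03 percentage points.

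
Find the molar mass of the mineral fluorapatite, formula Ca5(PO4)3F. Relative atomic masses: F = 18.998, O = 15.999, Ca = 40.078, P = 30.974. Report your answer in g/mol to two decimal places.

504.30 g/mol

The formula mass is the sum 5·40.078 + 3·30.974 + 12·15.999 + 1·18.998.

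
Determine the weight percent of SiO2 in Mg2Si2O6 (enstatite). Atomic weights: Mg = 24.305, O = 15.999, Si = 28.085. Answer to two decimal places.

M(Mg2Si2O6) = 200.774 g/mol; M(SiO2) = 60.083 g/mol.
Moles SiO2 per formula unit = 2 Si ÷ 1 = 2.0000.
SiO2 fraction = (2.0000 × 60.083) / 200.774 = 120.166/200.774 = 0.5985.

59.85 wt%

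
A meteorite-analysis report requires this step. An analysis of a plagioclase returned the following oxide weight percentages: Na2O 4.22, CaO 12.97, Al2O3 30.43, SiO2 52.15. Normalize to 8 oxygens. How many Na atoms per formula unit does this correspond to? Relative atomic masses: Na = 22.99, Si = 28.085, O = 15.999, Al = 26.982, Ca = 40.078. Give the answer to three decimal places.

Na2O: 4.22/61.979 = 0.06809 mol → 0.13618 mol Na, 0.06809 mol O.
CaO: 12.97/56.077 = 0.23129 mol → 0.23129 mol Ca, 0.23129 mol O.
Al2O3: 30.43/101.961 = 0.29845 mol → 0.59690 mol Al, 0.89535 mol O.
SiO2: 52.15/60.083 = 0.86797 mol → 0.86797 mol Si, 1.73594 mol O.
Total oxygen = 2.93067 mol. Normalization factor = 8/2.93067 = 2.72975.
Na per 8 O = 0.13618 × 2.72975 = 0.372.

0.372 Na apfu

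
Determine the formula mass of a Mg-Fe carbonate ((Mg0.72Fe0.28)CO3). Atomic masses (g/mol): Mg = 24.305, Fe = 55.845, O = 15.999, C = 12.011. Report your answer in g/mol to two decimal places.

Mg: 0.72 × 24.305 = 17.4996
Fe: 0.28 × 55.845 = 15.6366
C: 1 × 12.011 = 12.0110
O: 3 × 15.999 = 47.9970
Summing the contributions gives the formula mass.

93.14 g/mol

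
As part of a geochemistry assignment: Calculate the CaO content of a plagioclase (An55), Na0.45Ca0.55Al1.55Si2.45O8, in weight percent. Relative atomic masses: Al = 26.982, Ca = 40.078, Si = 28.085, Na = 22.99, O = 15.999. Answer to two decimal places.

Formula mass = 271.011 g/mol.
0.55 Ca → 0.5500 mol CaO per formula unit; M(CaO) = 56.077, so CaO mass = 30.842 g.
30.842/271.011 × 100 = 11.38 wt%.

11.38 wt%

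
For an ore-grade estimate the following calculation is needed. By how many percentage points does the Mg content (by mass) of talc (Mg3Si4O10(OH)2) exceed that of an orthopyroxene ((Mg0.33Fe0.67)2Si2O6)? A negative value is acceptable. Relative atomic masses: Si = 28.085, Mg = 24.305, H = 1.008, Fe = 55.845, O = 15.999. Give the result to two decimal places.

First mineral: 72.915 g Mg in 379.259 g formula = 19.23 wt% Mg.
Second mineral: 16.041 g Mg in 243.038 g formula = 6.60 wt% Mg.
19.23% − 6.60% gives a difference of 12.63 percentage points.

12.63 percentage points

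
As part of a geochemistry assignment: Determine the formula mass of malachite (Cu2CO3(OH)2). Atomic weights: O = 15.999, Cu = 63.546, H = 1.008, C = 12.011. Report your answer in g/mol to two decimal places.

The formula mass is the sum 2·63.546 + 1·12.011 + 5·15.999 + 2·1.008.

221.11 g/mol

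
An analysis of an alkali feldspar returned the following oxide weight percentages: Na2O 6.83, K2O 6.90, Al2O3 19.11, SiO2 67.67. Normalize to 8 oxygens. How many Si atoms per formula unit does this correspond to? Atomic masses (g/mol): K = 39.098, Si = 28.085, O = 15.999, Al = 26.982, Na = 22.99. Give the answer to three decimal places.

3.005 Si apfu

Na2O (M=61.979): mol = 0.11020; Na = 0.22040, O = 0.11020.
K2O (M=94.195): mol = 0.07325; K = 0.14650, O = 0.07325.
Al2O3 (M=101.961): mol = 0.18742; Al = 0.37484, O = 0.56226.
SiO2 (M=60.083): mol = 1.12628; Si = 1.12628, O = 2.25256.
ΣO = 2.99827; factor = 8/ΣO = 2.66821.
Si apfu = 1.12628 × 2.66821 = 3.005.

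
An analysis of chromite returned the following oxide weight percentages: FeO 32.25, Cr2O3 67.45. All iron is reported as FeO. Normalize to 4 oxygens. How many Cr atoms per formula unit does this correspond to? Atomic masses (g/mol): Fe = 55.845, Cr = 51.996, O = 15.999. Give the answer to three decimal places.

FeO: 32.25/71.844 = 0.44889 mol → 0.44889 mol Fe, 0.44889 mol O.
Cr2O3: 67.45/151.989 = 0.44378 mol → 0.88756 mol Cr, 1.33134 mol O.
Total oxygen = 1.78023 mol. Normalization factor = 4/1.78023 = 2.24690.
Cr per 4 O = 0.88756 × 2.24690 = 1.994.

1.994 Cr apfu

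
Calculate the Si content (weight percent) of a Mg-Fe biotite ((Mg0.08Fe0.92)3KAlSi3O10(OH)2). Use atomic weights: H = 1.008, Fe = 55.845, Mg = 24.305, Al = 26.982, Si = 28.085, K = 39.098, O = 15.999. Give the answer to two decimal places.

Formula mass = 0.24·24.305 + 2.76·55.845 + 1·39.098 + 1·26.982 + 3·28.085 + 12·15.999 + 2·1.008 = 504.304 g/mol, of which 84.255 g is Si.
So Si makes up 84.255/504.304 = 0.1671 of the mass, i.e. 16.71%.

16.71 weight percent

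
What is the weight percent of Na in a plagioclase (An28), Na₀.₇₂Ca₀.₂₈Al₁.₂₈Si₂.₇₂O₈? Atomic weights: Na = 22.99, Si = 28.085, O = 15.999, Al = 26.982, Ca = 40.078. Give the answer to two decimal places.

6.21 wt%

Formula mass = 0.72×22.99 + 0.28×40.078 + 1.28×26.982 + 2.72×28.085 + 8×15.999 = 266.695 g/mol, of which 16.553 g is Na.
So Na makes up 16.553/266.695 = 0.0621 of the mass, i.e. 6.21%.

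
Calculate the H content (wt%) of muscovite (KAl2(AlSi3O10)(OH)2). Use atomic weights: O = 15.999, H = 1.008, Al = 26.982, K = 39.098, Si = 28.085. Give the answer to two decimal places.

Formula mass = 1·39.098 + 3·26.982 + 3·28.085 + 12·15.999 + 2·1.008 = 398.303 g/mol, of which 2.016 g is H.
So H makes up 2.016/398.303 = 0.0051 of the mass, i.e. 0.51%.

0.51 wt%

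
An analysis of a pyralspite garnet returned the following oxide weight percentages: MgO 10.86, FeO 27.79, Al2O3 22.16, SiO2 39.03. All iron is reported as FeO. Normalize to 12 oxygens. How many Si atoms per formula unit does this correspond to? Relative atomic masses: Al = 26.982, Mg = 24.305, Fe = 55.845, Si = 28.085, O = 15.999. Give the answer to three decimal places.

10.86 wt% MgO ÷ 40.304 g/mol = 0.26945 mol, giving 0.26945 Mg and 0.26945 O.
27.79 wt% FeO ÷ 71.844 g/mol = 0.38681 mol, giving 0.38681 Fe and 0.38681 O.
22.16 wt% Al2O3 ÷ 101.961 g/mol = 0.21734 mol, giving 0.43468 Al and 0.65202 O.
39.03 wt% SiO2 ÷ 60.083 g/mol = 0.64960 mol, giving 0.64960 Si and 1.29920 O.
Oxygen sums to 2.60748; scaling by 12/2.60748 = 4.60214 puts the formula on 12 O.
Si: 0.64960 × 4.60214 = 2.990 atoms per formula unit.

2.990 Si apfu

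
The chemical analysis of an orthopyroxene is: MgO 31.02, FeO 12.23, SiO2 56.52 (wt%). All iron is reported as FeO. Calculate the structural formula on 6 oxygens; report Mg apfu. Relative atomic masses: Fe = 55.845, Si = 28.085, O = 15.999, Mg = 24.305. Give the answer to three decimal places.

MgO: 31.02/40.304 = 0.76965 mol → 0.76965 mol Mg, 0.76965 mol O.
FeO: 12.23/71.844 = 0.17023 mol → 0.17023 mol Fe, 0.17023 mol O.
SiO2: 56.52/60.083 = 0.94070 mol → 0.94070 mol Si, 1.88140 mol O.
Total oxygen = 2.82128 mol. Normalization factor = 6/2.82128 = 2.12669.
Mg per 6 O = 0.76965 × 2.12669 = 1.637.

1.637 Mg apfu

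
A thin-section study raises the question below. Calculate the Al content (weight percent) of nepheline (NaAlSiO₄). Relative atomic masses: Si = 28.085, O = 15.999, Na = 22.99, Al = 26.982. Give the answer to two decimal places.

Molar mass of NaAlSiO₄: 1*22.99 + 1*26.982 + 1*28.085 + 4*15.999 = 142.053 g/mol.
Mass of Al per formula unit: 1 × 26.982 = 26.982 g.
Weight fraction Al = 26.982 / 142.053 = 0.1899.

18.99 weight percent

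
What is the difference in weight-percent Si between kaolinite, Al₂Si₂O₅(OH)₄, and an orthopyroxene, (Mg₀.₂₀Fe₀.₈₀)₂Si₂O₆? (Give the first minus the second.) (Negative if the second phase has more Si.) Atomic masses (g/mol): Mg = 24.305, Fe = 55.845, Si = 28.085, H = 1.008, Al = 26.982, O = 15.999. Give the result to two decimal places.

Si in Al₂Si₂O₅(OH)₄: molar mass 258.157 g/mol; 2×28.085 = 56.170 g → 21.76 wt%.
Si in (Mg₀.₂₀Fe₀.₈₀)₂Si₂O₆: molar mass 251.238 g/mol; 2×28.085 = 56.170 g → 22.36 wt%.
Difference = 21.76 − 22.36 = -0.60 percentage points.

-0.60 percentage points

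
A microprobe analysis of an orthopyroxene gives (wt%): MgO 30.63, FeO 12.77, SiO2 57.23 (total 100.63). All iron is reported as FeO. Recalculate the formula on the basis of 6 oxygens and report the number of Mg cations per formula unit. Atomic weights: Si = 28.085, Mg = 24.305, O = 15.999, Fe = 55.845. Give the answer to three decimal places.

1.604 Mg apfu

MgO (M=40.304): mol = 0.75997; Mg = 0.75997, O = 0.75997.
FeO (M=71.844): mol = 0.17775; Fe = 0.17775, O = 0.17775.
SiO2 (M=60.083): mol = 0.95252; Si = 0.95252, O = 1.90504.
ΣO = 2.84276; factor = 6/ΣO = 2.11062.
Mg apfu = 0.75997 × 2.11062 = 1.604.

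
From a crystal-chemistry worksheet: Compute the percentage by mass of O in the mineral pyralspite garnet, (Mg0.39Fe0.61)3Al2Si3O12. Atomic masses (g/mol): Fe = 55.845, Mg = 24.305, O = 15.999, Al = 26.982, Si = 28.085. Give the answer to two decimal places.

41.66 wt%

Formula mass = 1.17*24.305 + 1.83*55.845 + 2*26.982 + 3*28.085 + 12*15.999 = 460.840 g/mol, of which 191.988 g is O.
So O makes up 191.988/460.840 = 0.4166 of the mass, i.e. 41.66%.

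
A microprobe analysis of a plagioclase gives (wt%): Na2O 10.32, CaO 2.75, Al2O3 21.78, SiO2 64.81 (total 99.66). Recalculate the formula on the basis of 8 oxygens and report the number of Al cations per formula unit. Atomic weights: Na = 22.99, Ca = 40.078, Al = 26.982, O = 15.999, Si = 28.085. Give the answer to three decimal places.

Na2O: 10.32/61.979 = 0.16651 mol → 0.33302 mol Na, 0.16651 mol O.
CaO: 2.75/56.077 = 0.04904 mol → 0.04904 mol Ca, 0.04904 mol O.
Al2O3: 21.78/101.961 = 0.21361 mol → 0.42722 mol Al, 0.64083 mol O.
SiO2: 64.81/60.083 = 1.07867 mol → 1.07867 mol Si, 2.15734 mol O.
Total oxygen = 3.01372 mol. Normalization factor = 8/3.01372 = 2.65453.
Al per 8 O = 0.42722 × 2.65453 = 1.134.

1.134 Al apfu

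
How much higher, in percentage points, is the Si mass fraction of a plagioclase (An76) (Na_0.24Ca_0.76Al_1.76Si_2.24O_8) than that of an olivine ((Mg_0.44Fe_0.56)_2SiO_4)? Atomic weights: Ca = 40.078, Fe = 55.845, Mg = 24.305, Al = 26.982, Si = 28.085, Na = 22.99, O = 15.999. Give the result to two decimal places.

First mineral: 62.910 g Si in 274.368 g formula = 22.93 wt% Si.
Second mineral: 28.085 g Si in 176.016 g formula = 15.96 wt% Si.
22.93% − 15.96% gives a difference of 6.97 percentage points.

6.97 percentage points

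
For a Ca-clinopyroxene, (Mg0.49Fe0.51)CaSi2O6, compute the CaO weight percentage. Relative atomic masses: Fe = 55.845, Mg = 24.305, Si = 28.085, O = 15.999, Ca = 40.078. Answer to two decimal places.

Molar mass of (Mg0.49Fe0.51)CaSi2O6 = 0.49·24.305 + 0.51·55.845 + 1·40.078 + 2·28.085 + 6·15.999 = 232.632 g/mol.
Each formula unit contains 1 Ca, equivalent to 1/1 = 1.0000 mol CaO.
M(CaO) = 1×40.078 + 1×15.999 = 56.077 g/mol.
Mass of CaO per formula unit = 1.0000 × 56.077 = 56.077 g.
CaO wt% = 56.077 / 232.632 × 100 = 24.11%.

24.11 wt%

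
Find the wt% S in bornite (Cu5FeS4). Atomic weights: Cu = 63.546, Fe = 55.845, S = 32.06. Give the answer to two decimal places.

25.56 mass %

Molar mass of Cu5FeS4: 5×63.546 + 1×55.845 + 4×32.06 = 501.815 g/mol.
Mass of S per formula unit: 4 × 32.06 = 128.240 g.
Weight fraction S = 128.240 / 501.815 = 0.2556.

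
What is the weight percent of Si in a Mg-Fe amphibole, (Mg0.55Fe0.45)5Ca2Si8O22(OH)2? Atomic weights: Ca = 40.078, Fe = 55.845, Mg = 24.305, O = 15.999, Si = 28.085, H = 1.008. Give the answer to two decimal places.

25.44 weight percent

M((Mg0.55Fe0.45)5Ca2Si8O22(OH)2) = 883.318 g/mol.
Si contributes 8 × 28.085 = 224.680 g per mole.
224.680/883.318 = 0.2544 → 25.44%.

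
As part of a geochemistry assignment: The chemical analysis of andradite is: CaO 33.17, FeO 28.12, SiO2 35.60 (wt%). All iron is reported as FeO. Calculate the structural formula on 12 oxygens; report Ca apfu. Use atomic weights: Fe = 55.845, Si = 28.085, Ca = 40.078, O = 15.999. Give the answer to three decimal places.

3.274 Ca apfu

CaO (M=56.077): mol = 0.59151; Ca = 0.59151, O = 0.59151.
FeO (M=71.844): mol = 0.39140; Fe = 0.39140, O = 0.39140.
SiO2 (M=60.083): mol = 0.59251; Si = 0.59251, O = 1.18502.
ΣO = 2.16793; factor = 12/ΣO = 5.53523.
Ca apfu = 0.59151 × 5.53523 = 3.274.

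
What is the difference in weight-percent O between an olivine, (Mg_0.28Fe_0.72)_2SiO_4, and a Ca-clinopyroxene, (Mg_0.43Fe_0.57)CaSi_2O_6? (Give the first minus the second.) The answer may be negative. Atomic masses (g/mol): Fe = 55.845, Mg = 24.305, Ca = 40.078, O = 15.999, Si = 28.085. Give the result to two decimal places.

O in (Mg_0.28Fe_0.72)_2SiO_4: molar mass 186.109 g/mol; 4×15.999 = 63.996 g → 34.39 wt%.
O in (Mg_0.43Fe_0.57)CaSi_2O_6: molar mass 234.525 g/mol; 6×15.999 = 95.994 g → 40.93 wt%.
Difference = 34.39 − 40.93 = -6.54 percentage points.

-6.54 percentage points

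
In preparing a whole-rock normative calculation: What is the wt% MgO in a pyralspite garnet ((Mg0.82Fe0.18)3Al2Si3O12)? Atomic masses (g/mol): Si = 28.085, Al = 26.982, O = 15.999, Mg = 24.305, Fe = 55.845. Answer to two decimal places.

M((Mg0.82Fe0.18)3Al2Si3O12) = 420.154 g/mol; M(MgO) = 40.304 g/mol.
Moles MgO per formula unit = 2.46 Mg ÷ 1 = 2.4600.
MgO fraction = (2.4600 × 40.304) / 420.154 = 99.148/420.154 = 0.2360.

23.60 wt%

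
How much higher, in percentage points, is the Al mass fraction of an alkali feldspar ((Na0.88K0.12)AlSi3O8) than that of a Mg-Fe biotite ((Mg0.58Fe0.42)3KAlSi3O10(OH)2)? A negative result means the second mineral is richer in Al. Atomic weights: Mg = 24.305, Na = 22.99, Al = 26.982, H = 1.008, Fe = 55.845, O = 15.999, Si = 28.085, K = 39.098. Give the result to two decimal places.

First mineral: 26.982 g Al in 264.152 g formula = 10.21 wt% Al.
Second mineral: 26.982 g Al in 456.994 g formula = 5.90 wt% Al.
10.21% − 5.90% gives a difference of 4.31 percentage points.

4.31 percentage points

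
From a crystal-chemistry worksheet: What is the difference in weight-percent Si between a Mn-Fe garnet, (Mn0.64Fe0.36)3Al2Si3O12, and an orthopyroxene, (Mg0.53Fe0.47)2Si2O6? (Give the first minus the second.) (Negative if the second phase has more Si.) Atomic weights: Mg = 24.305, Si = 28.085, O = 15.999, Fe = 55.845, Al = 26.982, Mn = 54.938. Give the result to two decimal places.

-7.39 percentage points

Si in (Mn0.64Fe0.36)3Al2Si3O12: molar mass 496.001 g/mol; 3×28.085 = 84.255 g → 16.99 wt%.
Si in (Mg0.53Fe0.47)2Si2O6: molar mass 230.422 g/mol; 2×28.085 = 56.170 g → 24.38 wt%.
Difference = 16.99 − 24.38 = -7.39 percentage points.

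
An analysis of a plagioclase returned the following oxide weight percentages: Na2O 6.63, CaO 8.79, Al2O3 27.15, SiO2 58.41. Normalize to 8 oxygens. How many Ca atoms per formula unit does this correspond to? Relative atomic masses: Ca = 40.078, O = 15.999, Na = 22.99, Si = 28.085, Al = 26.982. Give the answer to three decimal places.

Na2O (M=61.979): mol = 0.10697; Na = 0.21394, O = 0.10697.
CaO (M=56.077): mol = 0.15675; Ca = 0.15675, O = 0.15675.
Al2O3 (M=101.961): mol = 0.26628; Al = 0.53256, O = 0.79884.
SiO2 (M=60.083): mol = 0.97216; Si = 0.97216, O = 1.94432.
ΣO = 3.00688; factor = 8/ΣO = 2.66057.
Ca apfu = 0.15675 × 2.66057 = 0.417.

0.417 Ca apfu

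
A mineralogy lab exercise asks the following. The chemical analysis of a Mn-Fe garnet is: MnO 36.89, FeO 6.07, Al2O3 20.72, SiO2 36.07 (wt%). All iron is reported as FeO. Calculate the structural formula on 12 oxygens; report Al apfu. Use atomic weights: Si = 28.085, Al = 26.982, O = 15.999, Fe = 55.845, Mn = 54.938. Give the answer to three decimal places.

2.020 Al apfu

MnO (M=70.937): mol = 0.52004; Mn = 0.52004, O = 0.52004.
FeO (M=71.844): mol = 0.08449; Fe = 0.08449, O = 0.08449.
Al2O3 (M=101.961): mol = 0.20321; Al = 0.40642, O = 0.60963.
SiO2 (M=60.083): mol = 0.60034; Si = 0.60034, O = 1.20068.
ΣO = 2.41484; factor = 12/ΣO = 4.96927.
Al apfu = 0.40642 × 4.96927 = 2.020.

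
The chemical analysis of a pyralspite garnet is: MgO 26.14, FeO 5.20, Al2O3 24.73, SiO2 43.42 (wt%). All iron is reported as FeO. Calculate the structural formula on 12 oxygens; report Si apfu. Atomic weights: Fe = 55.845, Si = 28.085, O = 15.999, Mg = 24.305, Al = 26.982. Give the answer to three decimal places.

2.997 Si apfu

MgO: 26.14/40.304 = 0.64857 mol → 0.64857 mol Mg, 0.64857 mol O.
FeO: 5.20/71.844 = 0.07238 mol → 0.07238 mol Fe, 0.07238 mol O.
Al2O3: 24.73/101.961 = 0.24254 mol → 0.48508 mol Al, 0.72762 mol O.
SiO2: 43.42/60.083 = 0.72267 mol → 0.72267 mol Si, 1.44534 mol O.
Total oxygen = 2.89391 mol. Normalization factor = 12/2.89391 = 4.14664.
Si per 12 O = 0.72267 × 4.14664 = 2.997.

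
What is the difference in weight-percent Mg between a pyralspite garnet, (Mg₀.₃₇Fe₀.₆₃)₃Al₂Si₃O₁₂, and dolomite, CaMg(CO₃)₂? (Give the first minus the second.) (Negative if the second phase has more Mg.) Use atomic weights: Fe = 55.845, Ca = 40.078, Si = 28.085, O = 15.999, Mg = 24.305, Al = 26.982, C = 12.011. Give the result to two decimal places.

First mineral: 26.979 g Mg in 462.733 g formula = 5.83 wt% Mg.
Second mineral: 24.305 g Mg in 184.399 g formula = 13.18 wt% Mg.
5.83% − 13.18% gives a difference of -7.35 percentage points.

-7.35 percentage points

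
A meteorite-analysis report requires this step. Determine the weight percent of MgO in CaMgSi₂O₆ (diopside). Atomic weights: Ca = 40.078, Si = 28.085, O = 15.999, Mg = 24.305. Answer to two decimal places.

18.61 wt%

Molar mass of CaMgSi₂O₆ = 1×40.078 + 1×24.305 + 2×28.085 + 6×15.999 = 216.547 g/mol.
Each formula unit contains 1 Mg, equivalent to 1/1 = 1.0000 mol MgO.
M(MgO) = 1×24.305 + 1×15.999 = 40.304 g/mol.
Mass of MgO per formula unit = 1.0000 × 40.304 = 40.304 g.
MgO wt% = 40.304 / 216.547 × 100 = 18.61%.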